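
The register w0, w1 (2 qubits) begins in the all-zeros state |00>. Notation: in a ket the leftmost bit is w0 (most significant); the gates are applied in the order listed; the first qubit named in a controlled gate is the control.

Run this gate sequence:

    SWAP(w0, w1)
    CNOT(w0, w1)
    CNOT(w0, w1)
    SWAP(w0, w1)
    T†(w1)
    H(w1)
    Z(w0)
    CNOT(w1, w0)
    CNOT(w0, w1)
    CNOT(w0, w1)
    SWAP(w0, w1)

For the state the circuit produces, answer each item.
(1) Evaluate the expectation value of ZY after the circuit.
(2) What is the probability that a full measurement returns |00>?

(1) The expectation value of ZY is 0.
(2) A full measurement returns |00> with probability 1/2.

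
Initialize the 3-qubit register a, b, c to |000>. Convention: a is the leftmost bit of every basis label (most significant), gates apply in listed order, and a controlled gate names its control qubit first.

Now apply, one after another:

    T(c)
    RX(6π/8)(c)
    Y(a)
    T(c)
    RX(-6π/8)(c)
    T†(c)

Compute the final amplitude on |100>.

The amplitude on |100> is -sqrt(2)*I/4 + sqrt(2)*exp(3*I*pi/4)/4 + exp(3*I*pi/4)/2 + I/2.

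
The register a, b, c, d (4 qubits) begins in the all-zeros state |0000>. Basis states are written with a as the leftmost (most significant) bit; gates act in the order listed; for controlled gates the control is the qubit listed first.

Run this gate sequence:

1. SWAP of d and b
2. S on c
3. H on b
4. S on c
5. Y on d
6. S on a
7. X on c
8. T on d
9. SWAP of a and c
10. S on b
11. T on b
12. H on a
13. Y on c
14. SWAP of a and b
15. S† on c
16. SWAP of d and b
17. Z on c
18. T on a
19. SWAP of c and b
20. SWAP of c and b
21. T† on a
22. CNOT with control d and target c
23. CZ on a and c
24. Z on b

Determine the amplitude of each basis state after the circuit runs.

The resulting statevector has amplitude -exp(3*I*pi/4)/2 on |0101>, exp(3*I*pi/4)/2 on |0110>, I/2 on |1101>, I/2 on |1110>, and 0 on every other basis state. Key observation: the block from step 18 through step 21 cancels to the identity and can be dropped.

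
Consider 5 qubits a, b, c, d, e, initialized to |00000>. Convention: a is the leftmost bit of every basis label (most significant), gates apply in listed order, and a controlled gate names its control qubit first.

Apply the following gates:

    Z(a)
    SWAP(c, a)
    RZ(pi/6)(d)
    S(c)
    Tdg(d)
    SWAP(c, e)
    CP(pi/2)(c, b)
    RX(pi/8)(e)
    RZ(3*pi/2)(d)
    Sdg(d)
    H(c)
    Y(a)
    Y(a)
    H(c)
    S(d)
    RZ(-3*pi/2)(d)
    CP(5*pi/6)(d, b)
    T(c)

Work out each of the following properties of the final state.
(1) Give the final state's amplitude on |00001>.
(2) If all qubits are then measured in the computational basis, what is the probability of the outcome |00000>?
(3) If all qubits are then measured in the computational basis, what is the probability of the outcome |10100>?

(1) |00001> carries amplitude -exp(5*I*pi/12)*sin(pi/16) in the final state. Key observation: gates 9-16 undo each other exactly, leaving only the rest of the circuit to track.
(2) The probability of measuring |00000> is cos(pi/16)**2.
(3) The probability of measuring |10100> is 0.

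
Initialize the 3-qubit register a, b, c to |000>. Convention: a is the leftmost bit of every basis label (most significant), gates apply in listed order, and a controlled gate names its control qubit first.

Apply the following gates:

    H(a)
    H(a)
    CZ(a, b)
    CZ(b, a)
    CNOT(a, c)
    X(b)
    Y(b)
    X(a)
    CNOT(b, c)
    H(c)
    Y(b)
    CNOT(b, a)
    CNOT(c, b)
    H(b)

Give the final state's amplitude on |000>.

The final state's coefficient on |000> equals 1/2.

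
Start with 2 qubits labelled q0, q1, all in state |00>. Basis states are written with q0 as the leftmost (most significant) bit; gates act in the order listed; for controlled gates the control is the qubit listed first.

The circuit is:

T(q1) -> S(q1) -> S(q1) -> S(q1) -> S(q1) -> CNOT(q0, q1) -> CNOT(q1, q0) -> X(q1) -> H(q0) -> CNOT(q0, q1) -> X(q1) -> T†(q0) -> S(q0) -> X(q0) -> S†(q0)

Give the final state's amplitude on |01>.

|01> carries amplitude sqrt(2)*exp(I*pi/4)/2 in the final state.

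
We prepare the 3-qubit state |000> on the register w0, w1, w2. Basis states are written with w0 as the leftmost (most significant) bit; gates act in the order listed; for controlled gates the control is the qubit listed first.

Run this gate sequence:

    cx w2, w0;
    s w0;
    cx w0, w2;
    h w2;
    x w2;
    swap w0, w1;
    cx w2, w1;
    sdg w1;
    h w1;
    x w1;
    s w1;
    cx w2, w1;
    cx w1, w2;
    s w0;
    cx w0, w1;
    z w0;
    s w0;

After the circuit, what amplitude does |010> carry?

The amplitude on |010> is I/2.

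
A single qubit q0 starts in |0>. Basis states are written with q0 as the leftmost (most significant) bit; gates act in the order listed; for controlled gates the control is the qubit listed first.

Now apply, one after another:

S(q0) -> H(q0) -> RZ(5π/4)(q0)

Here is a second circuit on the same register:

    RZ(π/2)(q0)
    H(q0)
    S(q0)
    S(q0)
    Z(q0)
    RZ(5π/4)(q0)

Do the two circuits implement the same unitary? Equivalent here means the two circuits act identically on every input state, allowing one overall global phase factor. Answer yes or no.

Yes: on every input state the two circuits agree up to one overall phase factor.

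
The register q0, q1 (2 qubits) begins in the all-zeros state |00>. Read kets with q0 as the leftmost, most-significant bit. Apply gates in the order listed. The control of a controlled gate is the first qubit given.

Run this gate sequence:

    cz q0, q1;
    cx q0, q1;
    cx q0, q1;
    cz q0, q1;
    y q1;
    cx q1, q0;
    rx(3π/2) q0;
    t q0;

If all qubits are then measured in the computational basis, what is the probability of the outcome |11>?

The probability of measuring |11> is 1/2. Key observation: steps 1-4 multiply out to the identity, so the circuit reduces to the remaining gates.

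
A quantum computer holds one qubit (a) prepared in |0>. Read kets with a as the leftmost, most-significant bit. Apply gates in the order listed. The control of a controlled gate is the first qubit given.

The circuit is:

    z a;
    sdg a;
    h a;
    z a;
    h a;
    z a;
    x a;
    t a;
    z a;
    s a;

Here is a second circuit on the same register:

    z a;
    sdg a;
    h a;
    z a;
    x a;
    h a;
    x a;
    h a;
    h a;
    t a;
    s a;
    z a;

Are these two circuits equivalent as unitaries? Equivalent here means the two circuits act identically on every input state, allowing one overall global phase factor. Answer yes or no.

Yes, they are equivalent — the unitaries differ by at most a global phase.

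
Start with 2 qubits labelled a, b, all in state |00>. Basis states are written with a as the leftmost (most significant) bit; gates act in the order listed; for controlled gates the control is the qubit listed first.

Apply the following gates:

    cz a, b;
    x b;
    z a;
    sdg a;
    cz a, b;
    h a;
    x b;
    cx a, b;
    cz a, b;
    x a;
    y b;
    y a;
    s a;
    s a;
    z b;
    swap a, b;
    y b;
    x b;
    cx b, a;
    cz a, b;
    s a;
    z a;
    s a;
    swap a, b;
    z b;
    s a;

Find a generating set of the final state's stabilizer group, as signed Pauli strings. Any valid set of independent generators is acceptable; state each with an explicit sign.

One valid set of independent stabilizer generators is -YI, -IZ (any independent generating set of the same group is equally correct).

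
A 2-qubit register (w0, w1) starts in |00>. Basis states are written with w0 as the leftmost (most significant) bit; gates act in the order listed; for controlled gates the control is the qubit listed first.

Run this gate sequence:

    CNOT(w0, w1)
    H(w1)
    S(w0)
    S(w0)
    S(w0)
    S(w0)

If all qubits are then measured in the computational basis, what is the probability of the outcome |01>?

The probability of measuring |01> is 1/2. Key observation: the block from step 3 through step 6 cancels to the identity and can be dropped.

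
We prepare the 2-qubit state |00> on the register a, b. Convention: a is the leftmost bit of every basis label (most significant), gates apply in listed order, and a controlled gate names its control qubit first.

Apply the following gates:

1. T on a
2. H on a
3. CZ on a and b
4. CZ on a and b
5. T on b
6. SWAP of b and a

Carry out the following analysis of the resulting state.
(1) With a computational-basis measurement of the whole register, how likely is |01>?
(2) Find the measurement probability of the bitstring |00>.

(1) The probability of measuring |01> is 1/2.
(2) A full measurement returns |00> with probability 1/2.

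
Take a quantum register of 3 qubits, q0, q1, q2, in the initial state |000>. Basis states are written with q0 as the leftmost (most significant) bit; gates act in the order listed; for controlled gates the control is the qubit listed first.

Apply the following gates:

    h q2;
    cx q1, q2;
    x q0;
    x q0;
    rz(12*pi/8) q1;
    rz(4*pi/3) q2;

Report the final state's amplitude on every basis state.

After the circuit, the state carries amplitude sqrt(2)*exp(7*I*pi/12)/2 on |000>, -sqrt(2)*exp(11*I*pi/12)/2 on |001>, and 0 on every other basis state. Key observation: gates 3-4 undo each other exactly, leaving only the rest of the circuit to track.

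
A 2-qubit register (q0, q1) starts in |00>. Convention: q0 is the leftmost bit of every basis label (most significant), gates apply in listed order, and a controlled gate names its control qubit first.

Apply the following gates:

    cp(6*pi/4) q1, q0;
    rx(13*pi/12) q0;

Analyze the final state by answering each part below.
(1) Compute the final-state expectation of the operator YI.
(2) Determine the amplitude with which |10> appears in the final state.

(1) In the final state, YI has expectation -sqrt(2)/4 + sqrt(6)/4.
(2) |10> carries amplitude -I*sqrt(3*sqrt(2) + 6)/4 - I*sqrt(2 - sqrt(2))/4 in the final state.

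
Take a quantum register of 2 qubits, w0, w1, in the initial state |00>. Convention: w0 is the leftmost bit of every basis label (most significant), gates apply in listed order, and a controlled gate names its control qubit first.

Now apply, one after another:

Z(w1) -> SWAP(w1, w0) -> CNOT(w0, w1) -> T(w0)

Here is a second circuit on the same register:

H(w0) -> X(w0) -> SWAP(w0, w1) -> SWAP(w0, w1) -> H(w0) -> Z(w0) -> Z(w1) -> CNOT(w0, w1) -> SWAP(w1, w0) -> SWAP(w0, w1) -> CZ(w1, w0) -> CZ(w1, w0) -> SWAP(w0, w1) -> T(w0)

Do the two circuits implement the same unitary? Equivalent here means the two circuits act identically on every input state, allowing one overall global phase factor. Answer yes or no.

No, they are not equivalent — no single phase factor reconciles the two unitaries.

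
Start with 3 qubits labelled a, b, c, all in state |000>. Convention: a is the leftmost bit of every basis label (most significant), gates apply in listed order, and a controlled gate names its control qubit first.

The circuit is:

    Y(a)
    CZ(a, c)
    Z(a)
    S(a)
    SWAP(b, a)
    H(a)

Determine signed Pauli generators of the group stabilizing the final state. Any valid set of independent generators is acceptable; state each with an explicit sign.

The final state is stabilized by the group generated by +XII, -IZI, +IIZ; other independent generating sets are equally valid.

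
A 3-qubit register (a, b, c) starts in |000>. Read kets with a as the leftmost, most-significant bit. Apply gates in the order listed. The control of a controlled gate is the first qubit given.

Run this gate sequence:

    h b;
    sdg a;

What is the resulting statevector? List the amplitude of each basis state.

The resulting statevector has amplitude sqrt(2)/2 on |000>, sqrt(2)/2 on |010>, and 0 on every other basis state.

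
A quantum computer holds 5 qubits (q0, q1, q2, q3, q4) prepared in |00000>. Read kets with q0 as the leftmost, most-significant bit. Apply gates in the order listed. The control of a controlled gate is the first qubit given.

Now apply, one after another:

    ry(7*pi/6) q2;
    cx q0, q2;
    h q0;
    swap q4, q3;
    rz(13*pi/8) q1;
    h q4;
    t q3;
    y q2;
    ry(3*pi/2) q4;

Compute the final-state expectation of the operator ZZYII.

The observable ZZYII averages to 0.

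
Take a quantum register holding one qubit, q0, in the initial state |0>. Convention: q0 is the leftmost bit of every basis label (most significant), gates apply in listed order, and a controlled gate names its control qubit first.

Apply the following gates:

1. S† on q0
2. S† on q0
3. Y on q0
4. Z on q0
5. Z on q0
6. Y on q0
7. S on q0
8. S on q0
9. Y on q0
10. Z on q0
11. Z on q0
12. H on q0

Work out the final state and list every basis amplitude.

The final amplitudes are sqrt(2)*I/2 on |0>, -sqrt(2)*I/2 on |1>.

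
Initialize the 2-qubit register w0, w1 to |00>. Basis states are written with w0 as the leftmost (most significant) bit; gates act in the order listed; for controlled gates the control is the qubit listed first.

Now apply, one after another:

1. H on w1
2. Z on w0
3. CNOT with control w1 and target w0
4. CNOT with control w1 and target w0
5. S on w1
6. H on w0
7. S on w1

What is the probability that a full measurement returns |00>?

A full measurement returns |00> with probability 1/4.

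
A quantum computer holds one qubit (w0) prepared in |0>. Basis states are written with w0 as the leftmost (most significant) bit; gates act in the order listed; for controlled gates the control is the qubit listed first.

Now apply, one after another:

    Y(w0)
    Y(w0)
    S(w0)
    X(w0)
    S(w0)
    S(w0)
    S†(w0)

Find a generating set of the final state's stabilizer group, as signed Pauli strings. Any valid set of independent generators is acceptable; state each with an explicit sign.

One valid set of independent stabilizer generators is -Z (any independent generating set of the same group is equally correct).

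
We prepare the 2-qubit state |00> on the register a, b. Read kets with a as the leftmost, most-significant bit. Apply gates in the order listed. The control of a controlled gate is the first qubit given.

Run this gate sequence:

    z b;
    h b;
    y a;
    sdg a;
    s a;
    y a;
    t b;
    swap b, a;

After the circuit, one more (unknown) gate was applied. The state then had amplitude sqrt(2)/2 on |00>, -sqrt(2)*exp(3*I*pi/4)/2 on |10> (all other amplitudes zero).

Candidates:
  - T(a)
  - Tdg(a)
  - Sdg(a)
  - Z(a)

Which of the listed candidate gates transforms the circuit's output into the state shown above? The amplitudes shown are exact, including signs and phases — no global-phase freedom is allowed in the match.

The applied gate was Sdg(a).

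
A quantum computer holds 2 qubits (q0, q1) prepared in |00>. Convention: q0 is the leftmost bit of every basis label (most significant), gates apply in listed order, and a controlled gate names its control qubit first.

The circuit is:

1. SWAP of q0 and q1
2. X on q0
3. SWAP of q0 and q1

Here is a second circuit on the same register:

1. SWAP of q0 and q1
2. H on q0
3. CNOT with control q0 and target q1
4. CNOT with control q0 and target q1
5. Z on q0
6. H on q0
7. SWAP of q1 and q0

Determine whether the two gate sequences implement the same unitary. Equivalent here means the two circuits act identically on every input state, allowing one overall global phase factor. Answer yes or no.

Yes: on every input state the two circuits agree up to one overall phase factor.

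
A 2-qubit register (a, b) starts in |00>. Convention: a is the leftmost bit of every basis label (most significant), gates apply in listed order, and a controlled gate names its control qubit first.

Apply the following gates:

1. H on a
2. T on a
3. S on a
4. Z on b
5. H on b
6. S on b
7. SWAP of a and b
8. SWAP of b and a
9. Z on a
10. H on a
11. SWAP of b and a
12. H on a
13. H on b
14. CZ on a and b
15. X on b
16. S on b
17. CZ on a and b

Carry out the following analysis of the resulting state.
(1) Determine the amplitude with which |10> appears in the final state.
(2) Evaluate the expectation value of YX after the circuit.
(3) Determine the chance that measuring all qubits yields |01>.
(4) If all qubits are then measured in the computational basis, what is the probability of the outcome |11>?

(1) The amplitude on |10> is sqrt(2)*(1 + I)*exp(I*pi/4)/4.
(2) In the final state, YX has expectation -sqrt(2)/2.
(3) Outcome |01> occurs with probability 1/4.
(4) The probability of measuring |11> is 1/4.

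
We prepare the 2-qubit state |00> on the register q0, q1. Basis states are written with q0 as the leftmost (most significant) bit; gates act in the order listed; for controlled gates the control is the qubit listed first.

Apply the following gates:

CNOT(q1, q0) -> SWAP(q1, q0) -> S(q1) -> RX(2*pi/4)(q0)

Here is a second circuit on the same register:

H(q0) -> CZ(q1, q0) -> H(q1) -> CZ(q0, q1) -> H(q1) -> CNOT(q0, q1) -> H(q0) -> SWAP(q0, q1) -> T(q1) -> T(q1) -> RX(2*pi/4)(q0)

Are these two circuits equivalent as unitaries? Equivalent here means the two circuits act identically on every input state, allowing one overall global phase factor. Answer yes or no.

Yes, they are equivalent — the unitaries differ by at most a global phase.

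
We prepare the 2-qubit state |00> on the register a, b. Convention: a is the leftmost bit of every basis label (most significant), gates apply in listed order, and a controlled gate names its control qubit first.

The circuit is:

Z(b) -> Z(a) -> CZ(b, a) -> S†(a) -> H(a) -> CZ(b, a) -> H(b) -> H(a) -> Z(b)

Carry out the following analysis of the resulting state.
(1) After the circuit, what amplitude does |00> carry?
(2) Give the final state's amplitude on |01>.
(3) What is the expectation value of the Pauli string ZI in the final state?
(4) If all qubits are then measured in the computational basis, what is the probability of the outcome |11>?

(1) The final state's coefficient on |00> equals sqrt(2)/2.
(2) |01> carries amplitude -sqrt(2)/2 in the final state.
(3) The expectation value of ZI is 1.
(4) Outcome |11> occurs with probability 0.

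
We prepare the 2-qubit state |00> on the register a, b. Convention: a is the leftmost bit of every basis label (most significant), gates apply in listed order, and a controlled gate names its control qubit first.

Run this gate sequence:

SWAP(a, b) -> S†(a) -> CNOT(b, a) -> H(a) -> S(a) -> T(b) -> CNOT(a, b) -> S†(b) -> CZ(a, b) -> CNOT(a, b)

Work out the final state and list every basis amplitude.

After the circuit, the state carries amplitude sqrt(2)/2 on |00>, 0 on |01>, -sqrt(2)/2 on |10>, 0 on |11>.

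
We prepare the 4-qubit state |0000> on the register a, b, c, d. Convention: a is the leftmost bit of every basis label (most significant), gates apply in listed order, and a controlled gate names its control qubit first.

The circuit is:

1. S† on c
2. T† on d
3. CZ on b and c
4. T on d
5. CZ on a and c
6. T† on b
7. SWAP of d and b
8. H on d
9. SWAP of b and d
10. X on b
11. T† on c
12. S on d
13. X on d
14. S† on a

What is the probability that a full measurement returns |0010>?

The probability of measuring |0010> is 0.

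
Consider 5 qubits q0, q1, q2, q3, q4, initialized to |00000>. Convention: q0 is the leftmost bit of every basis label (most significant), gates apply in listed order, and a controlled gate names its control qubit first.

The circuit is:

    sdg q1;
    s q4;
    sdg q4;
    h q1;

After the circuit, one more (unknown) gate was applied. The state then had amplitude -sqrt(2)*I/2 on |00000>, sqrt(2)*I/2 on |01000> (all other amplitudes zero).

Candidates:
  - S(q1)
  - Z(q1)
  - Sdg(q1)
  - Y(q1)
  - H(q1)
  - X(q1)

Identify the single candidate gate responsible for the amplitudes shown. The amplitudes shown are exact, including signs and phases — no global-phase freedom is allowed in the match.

The unique candidate consistent with the amplitudes is Y(q1). Key observation: gates 2-3 undo each other exactly, leaving only the rest of the circuit to track.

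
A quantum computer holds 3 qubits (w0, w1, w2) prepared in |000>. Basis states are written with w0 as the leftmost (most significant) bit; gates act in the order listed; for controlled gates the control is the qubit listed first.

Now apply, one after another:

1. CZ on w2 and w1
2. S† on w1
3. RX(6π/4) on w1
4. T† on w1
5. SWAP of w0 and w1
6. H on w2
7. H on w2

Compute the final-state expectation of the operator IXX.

The observable IXX averages to 0. Key observation: steps 6-7 multiply out to the identity, so the circuit reduces to the remaining gates.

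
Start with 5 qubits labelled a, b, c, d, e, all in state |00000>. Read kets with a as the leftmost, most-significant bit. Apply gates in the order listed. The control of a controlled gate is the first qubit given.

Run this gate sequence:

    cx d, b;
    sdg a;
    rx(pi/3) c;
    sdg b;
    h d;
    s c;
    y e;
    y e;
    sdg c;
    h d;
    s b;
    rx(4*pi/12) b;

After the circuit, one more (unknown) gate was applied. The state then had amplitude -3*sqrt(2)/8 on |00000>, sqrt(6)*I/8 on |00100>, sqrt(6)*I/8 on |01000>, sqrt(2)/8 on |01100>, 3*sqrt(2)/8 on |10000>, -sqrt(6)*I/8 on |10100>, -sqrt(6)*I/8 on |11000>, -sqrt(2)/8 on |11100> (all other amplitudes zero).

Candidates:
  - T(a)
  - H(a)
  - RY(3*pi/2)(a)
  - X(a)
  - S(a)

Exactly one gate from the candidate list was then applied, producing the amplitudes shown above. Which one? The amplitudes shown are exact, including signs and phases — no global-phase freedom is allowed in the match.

It was RY(3*pi/2)(a) that produced the state shown.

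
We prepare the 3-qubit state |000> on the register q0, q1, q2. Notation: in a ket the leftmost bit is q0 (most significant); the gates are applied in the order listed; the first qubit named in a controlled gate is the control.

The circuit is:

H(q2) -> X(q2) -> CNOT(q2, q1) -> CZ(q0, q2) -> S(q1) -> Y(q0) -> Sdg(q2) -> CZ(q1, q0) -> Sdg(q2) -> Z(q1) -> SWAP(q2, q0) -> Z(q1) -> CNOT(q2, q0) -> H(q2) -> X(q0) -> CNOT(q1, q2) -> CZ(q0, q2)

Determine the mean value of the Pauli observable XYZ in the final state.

The observable XYZ averages to -1.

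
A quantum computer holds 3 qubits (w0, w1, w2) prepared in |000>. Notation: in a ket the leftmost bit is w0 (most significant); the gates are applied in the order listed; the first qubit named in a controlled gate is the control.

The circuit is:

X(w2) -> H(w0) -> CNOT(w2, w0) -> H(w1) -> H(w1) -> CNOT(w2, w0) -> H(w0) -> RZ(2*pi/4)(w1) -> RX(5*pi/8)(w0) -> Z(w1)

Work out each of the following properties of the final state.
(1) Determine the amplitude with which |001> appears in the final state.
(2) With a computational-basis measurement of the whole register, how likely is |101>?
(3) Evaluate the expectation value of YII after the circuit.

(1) The final state's coefficient on |001> equals -exp(3*I*pi/4)*cos(5*pi/16). Key observation: the block from step 2 through step 7 cancels to the identity and can be dropped.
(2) Outcome |101> occurs with probability sin(5*pi/16)**2.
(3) The expectation value of YII is -sqrt(sqrt(2) + 2)/2.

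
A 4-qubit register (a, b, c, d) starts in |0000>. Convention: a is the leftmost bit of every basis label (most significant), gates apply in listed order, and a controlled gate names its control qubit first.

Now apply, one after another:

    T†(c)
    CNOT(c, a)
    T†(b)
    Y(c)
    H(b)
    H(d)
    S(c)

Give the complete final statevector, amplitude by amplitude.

The resulting statevector has amplitude -1/2 on |0010>, -1/2 on |0011>, -1/2 on |0110>, -1/2 on |0111>, and 0 on every other basis state.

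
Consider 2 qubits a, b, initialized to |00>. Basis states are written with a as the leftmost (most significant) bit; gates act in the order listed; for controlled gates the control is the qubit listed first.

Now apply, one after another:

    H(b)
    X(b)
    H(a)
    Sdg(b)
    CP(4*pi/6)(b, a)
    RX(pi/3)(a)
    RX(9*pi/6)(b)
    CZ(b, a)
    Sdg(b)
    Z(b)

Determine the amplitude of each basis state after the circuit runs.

The resulting statevector has amplitude -sqrt(6)/4 - sqrt(2)*exp(I*pi/6)/8 + sqrt(2)*I/8 on |00>, sqrt(2)*(-I - exp(I*pi/6))/8 on |01>, -sqrt(6)/8 - sqrt(6)*exp(2*I*pi/3)/8 + sqrt(2)*I/4 on |10>, sqrt(6)*(-1 + exp(2*I*pi/3))/8 on |11>.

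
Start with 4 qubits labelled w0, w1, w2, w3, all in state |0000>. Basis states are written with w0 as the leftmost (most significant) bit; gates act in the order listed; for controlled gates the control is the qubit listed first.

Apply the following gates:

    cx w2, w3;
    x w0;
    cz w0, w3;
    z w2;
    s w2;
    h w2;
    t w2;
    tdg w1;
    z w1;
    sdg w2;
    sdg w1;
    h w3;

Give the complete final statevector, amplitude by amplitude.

The final amplitudes are 1/2 on |1000>, 1/2 on |1001>, -exp(3*I*pi/4)/2 on |1010>, -exp(3*I*pi/4)/2 on |1011>, and 0 on every other basis state.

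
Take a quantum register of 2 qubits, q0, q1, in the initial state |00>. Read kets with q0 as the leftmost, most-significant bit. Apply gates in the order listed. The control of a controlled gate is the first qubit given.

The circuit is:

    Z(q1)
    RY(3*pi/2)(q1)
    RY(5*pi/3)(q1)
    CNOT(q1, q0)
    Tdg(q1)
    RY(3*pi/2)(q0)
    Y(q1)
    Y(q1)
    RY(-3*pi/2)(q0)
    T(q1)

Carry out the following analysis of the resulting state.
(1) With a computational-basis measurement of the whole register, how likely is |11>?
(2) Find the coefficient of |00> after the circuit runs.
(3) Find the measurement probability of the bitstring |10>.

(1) The probability of measuring |11> is sqrt(3)/4 + 1/2. Key observation: gates 5-10 undo each other exactly, leaving only the rest of the circuit to track.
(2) The final state's coefficient on |00> equals -sqrt(2)/4 + sqrt(6)/4.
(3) The probability of measuring |10> is 0.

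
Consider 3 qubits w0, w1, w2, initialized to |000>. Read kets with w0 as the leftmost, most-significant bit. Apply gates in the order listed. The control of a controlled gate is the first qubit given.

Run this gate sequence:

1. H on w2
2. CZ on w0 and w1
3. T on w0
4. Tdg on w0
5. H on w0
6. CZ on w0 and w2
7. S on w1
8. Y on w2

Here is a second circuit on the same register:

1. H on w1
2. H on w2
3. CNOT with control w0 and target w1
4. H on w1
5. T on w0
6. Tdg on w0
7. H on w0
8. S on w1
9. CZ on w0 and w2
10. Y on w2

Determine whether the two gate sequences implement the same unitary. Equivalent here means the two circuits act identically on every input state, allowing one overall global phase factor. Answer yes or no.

Yes, they are equivalent — the unitaries differ by at most a global phase.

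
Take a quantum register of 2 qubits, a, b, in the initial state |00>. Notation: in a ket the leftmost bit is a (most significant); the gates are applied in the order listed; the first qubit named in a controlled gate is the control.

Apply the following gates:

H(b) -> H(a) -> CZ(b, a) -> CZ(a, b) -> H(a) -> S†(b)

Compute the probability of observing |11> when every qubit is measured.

A full measurement returns |11> with probability 0.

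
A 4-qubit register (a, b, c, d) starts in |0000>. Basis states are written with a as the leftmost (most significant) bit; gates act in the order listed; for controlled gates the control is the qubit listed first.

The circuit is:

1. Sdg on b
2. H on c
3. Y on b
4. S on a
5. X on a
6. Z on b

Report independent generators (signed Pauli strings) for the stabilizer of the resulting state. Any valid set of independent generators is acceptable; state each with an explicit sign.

The final state is stabilized by the group generated by +IIXI, -ZIII, -IZII, +IIIZ; other independent generating sets are equally valid.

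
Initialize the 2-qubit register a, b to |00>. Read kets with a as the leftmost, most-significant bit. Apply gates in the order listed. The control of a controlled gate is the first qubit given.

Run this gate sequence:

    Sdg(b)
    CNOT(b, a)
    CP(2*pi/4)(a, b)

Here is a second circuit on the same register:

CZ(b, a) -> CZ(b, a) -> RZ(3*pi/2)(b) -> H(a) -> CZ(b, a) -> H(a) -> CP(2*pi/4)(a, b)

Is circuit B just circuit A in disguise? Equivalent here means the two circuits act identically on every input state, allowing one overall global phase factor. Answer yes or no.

Yes — the two circuits implement the same unitary up to a global phase.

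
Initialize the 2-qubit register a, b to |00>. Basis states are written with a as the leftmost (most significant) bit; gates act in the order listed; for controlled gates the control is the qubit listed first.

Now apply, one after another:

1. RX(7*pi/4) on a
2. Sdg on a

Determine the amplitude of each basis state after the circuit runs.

The resulting statevector has amplitude -sqrt(sqrt(2) + 2)/2 on |00>, 0 on |01>, -sqrt(2 - sqrt(2))/2 on |10>, 0 on |11>.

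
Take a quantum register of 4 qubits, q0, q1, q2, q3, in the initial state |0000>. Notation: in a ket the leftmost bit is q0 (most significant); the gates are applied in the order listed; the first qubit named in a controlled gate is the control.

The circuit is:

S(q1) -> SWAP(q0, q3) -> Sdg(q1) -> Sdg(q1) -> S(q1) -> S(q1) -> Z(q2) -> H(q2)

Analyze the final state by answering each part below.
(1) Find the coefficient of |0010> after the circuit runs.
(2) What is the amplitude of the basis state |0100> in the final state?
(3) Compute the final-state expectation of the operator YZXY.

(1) |0010> carries amplitude sqrt(2)/2 in the final state.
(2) The amplitude on |0100> is 0.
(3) The expectation value of YZXY is 0.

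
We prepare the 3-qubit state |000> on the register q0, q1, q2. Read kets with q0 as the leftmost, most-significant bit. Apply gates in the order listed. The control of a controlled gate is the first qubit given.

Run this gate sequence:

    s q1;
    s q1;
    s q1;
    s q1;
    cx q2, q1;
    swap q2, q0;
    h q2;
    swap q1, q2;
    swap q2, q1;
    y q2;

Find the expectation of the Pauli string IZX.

The expectation value of IZX is -1. Key observation: gates 1-4 undo each other exactly, leaving only the rest of the circuit to track.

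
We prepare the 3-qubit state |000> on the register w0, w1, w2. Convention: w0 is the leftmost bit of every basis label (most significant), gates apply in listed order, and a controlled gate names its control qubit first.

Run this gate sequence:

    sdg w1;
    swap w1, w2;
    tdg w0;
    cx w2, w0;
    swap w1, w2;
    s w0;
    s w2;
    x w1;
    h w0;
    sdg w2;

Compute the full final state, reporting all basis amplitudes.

The resulting statevector has amplitude sqrt(2)/2 on |010>, sqrt(2)/2 on |110>, and 0 on every other basis state.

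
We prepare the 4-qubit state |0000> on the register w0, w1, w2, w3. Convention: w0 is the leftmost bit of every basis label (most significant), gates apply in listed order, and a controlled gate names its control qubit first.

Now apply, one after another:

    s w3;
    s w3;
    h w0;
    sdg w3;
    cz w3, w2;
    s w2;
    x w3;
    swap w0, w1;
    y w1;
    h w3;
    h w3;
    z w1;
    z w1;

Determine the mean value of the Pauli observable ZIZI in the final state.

The expectation value of ZIZI is 1.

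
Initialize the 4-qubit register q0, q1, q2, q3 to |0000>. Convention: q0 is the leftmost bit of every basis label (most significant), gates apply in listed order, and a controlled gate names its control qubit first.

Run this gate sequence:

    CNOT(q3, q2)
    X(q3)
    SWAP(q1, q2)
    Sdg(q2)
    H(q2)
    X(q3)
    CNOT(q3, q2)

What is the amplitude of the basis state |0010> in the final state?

|0010> carries amplitude sqrt(2)/2 in the final state.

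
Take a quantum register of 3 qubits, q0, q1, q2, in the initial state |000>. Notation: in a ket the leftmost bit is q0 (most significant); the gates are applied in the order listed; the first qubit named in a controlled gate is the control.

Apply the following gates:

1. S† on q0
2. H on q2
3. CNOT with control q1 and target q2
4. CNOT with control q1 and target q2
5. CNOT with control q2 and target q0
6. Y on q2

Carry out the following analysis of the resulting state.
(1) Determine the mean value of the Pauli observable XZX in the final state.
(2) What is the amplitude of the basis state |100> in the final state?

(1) The expectation value of XZX is -1.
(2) The final state's coefficient on |100> equals -sqrt(2)*I/2.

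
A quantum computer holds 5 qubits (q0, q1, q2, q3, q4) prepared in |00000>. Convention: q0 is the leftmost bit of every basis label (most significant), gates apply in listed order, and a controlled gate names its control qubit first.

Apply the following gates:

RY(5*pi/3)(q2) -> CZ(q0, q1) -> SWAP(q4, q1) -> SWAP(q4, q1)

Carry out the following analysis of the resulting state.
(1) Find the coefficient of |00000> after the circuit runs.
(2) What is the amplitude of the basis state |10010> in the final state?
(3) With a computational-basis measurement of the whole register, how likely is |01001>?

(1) |00000> carries amplitude -sqrt(3)/2 in the final state. Key observation: the block from step 3 through step 4 cancels to the identity and can be dropped.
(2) The final state's coefficient on |10010> equals 0.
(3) A full measurement returns |01001> with probability 0.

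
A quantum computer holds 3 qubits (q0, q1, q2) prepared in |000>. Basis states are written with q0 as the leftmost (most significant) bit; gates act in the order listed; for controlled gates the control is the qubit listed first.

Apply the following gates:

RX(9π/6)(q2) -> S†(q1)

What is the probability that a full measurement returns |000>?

Outcome |000> occurs with probability 1/2.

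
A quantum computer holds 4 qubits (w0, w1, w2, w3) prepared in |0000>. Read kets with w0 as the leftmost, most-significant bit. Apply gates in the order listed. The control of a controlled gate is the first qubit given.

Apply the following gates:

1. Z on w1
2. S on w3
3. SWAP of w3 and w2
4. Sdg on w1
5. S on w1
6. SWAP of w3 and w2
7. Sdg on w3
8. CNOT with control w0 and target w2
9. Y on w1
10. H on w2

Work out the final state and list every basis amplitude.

The final amplitudes are sqrt(2)*I/2 on |0100>, sqrt(2)*I/2 on |0110>, and 0 on every other basis state. Key observation: steps 2-7 multiply out to the identity, so the circuit reduces to the remaining gates.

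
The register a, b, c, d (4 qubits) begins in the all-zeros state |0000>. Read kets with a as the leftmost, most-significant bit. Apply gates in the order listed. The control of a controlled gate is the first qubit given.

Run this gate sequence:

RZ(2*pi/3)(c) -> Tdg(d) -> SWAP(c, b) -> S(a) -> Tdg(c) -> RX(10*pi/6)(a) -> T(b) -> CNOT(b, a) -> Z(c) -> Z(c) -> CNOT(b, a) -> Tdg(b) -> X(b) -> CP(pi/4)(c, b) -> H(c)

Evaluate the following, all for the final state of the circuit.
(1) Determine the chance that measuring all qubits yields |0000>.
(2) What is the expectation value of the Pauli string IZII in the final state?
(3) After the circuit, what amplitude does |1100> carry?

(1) The probability of measuring |0000> is 0. Key observation: steps 7-12 multiply out to the identity, so the circuit reduces to the remaining gates.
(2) The observable IZII averages to -1.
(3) The final state's coefficient on |1100> equals -sqrt(2)*exp(I*pi/6)/4.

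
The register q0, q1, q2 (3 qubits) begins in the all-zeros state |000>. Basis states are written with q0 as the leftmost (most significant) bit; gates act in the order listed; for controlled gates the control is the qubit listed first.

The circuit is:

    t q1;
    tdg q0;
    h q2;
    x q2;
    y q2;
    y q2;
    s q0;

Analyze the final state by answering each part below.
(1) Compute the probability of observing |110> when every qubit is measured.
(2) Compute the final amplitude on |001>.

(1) The probability of measuring |110> is 0.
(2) The final state's coefficient on |001> equals sqrt(2)/2.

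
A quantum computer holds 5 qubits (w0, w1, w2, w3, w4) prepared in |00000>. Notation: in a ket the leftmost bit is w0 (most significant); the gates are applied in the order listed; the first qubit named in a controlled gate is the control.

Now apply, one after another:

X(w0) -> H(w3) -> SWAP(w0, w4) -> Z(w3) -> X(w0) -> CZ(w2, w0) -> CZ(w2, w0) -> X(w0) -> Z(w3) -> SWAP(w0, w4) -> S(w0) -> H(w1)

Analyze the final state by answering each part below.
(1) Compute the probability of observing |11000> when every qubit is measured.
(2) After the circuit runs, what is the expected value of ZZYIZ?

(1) The probability of measuring |11000> is 1/4. Key observation: steps 3-10 multiply out to the identity, so the circuit reduces to the remaining gates.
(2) In the final state, ZZYIZ has expectation 0.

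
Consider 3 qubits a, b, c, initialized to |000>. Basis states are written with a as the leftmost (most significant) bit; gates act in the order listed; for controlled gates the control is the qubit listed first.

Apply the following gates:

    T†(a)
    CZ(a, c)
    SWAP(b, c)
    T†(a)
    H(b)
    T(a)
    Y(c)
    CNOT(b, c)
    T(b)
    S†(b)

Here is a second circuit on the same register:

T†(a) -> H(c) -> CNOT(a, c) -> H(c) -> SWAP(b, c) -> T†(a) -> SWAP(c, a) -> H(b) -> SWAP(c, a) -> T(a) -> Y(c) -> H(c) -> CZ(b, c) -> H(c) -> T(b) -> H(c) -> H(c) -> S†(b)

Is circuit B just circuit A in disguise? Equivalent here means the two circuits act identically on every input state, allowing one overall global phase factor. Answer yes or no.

Yes — the two circuits implement the same unitary up to a global phase.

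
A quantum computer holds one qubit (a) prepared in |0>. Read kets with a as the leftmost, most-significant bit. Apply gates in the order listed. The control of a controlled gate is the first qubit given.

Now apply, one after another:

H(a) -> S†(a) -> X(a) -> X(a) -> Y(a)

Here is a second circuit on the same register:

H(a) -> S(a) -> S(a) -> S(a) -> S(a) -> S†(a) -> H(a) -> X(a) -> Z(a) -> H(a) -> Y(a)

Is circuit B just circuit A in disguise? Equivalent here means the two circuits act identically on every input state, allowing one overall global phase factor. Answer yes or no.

No: there is an input state on which the two circuits produce genuinely different outputs (not merely differing by a phase).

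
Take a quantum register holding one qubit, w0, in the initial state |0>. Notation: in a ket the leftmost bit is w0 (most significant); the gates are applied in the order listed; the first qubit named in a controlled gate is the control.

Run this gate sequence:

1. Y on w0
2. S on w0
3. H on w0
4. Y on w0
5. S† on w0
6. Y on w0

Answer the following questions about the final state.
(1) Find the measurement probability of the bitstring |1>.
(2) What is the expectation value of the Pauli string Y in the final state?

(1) A full measurement returns |1> with probability 1/2.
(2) In the final state, Y has expectation -1.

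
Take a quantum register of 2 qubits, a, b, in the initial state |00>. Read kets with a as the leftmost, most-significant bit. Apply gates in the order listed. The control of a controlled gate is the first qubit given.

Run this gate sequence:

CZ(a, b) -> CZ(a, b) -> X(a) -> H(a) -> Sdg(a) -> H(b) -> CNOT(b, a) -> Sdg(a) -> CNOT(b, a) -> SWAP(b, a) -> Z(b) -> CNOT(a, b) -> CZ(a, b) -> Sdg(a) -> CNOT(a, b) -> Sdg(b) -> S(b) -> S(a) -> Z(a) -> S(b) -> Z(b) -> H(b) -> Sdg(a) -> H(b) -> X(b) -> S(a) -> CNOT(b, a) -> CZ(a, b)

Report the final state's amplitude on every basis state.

After the circuit, the state carries amplitude I/2 on |00>, -I/2 on |01>, 1/2 on |10>, -1/2 on |11>. Key observation: steps 1-2 multiply out to the identity, so the circuit reduces to the remaining gates.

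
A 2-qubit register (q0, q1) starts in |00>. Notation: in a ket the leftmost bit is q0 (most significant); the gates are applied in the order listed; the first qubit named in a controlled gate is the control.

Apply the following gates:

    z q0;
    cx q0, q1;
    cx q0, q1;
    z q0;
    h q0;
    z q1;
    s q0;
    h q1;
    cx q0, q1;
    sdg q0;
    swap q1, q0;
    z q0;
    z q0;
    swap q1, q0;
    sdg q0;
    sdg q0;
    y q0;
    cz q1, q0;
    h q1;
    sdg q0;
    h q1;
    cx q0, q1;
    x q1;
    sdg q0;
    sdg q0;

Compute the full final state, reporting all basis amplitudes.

The final amplitudes are I/2 on |00>, I/2 on |01>, -1/2 on |10>, 1/2 on |11>. Key observation: the block from step 1 through step 4 cancels to the identity and can be dropped.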